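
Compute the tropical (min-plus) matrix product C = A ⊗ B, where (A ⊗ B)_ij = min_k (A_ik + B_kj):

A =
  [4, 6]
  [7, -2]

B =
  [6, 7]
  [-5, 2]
A ⊗ B =
  [1, 8]
  [-7, 0]

Apply the min-plus product entry-by-entry:
  C[0][0] = min over k of (A[0][0] + B[0][0] = 4 + 6 = 10, A[0][1] + B[1][0] = 6 + -5 = 1) = 1 (attained at k = 1)
  C[0][1] = min over k of (A[0][0] + B[0][1] = 4 + 7 = 11, A[0][1] + B[1][1] = 6 + 2 = 8) = 8 (attained at k = 1)
  C[1][0] = min over k of (A[1][0] + B[0][0] = 7 + 6 = 13, A[1][1] + B[1][0] = -2 + -5 = -7) = -7 (attained at k = 1)
  C[1][1] = min over k of (A[1][0] + B[0][1] = 7 + 7 = 14, A[1][1] + B[1][1] = -2 + 2 = 0) = 0 (attained at k = 1)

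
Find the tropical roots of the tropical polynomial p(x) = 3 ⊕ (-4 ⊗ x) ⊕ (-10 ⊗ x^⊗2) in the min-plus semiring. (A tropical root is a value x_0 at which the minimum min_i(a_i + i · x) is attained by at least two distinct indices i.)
Roots: {6, 7}

Each tropical root is a break point of the lower envelope of the lines y = a_i + i · x (there are 3 lines, with slopes 0, 1, ..., 2). Only the lines that attain the minimum somewhere contribute to roots; other lines are dominated. Here the surviving (envelope) indices are i = 2, i = 1, i = 0.
Intersections between consecutive envelope lines give the roots: for adjacent envelope indices i < j the intersection is x = (a_i − a_j) / (j − i). Reading off the sorted break points: {6, 7}.
Verification: at each break x_0, at least two indices attain the minimum of min_i(a_i + i · x_0).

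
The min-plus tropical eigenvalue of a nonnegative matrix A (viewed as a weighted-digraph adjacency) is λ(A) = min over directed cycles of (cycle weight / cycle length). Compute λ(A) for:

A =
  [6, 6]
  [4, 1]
λ(A) = 1

Enumerate directed cycles and compute their means (weight / length). Sample:
  cycle 0 → 0: weight = 6, length = 1, mean = 6/1 ≈ 6.000
  cycle 1 → 1: weight = 1, length = 1, mean = 1/1 ≈ 1.000
  cycle 0 → 1 → 0: weight = 10, length = 2, mean = 10/2 ≈ 5.000
  cycle 1 → 0 → 1: weight = 10, length = 2, mean = 10/2 ≈ 5.000
Minimum mean = 1.000, attained e.g. along the cycle 1 → 1 with weight 1 and length 1. So λ(A) = 1/1 = 1.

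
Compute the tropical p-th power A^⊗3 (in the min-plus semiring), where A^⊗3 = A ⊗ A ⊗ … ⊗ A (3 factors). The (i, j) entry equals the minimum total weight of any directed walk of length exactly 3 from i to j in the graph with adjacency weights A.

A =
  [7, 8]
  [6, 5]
A^⊗3 =
  [19, 18]
  [16, 15]

Each entry (A^⊗3)_ij equals the minimum over all length-3 walks i = v_0 → v_1 → … → v_3 = j of Σ_t A[v_t][v_{t+1}]. For example, for (i, j) = (0, 1) we minimise over 4 possible intermediate vertex sequences; the minimum is 18, attained along the walk 0 → 1 → 1 → 1.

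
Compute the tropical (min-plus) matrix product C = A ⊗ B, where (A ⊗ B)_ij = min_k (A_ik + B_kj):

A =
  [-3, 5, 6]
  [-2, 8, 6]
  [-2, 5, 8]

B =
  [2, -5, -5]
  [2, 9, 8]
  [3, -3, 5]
A ⊗ B =
  [-1, -8, -8]
  [0, -7, -7]
  [0, -7, -7]

Apply the min-plus product entry-by-entry:
  C[0][0] = min over k of (A[0][0] + B[0][0] = -3 + 2 = -1, A[0][1] + B[1][0] = 5 + 2 = 7, A[0][2] + B[2][0] = 6 + 3 = 9) = -1 (attained at k = 0)
  C[0][1] = min over k of (A[0][0] + B[0][1] = -3 + -5 = -8, A[0][1] + B[1][1] = 5 + 9 = 14, A[0][2] + B[2][1] = 6 + -3 = 3) = -8 (attained at k = 0)
  C[0][2] = min over k of (A[0][0] + B[0][2] = -3 + -5 = -8, A[0][1] + B[1][2] = 5 + 8 = 13, A[0][2] + B[2][2] = 6 + 5 = 11) = -8 (attained at k = 0)
  C[1][0] = min over k of (A[1][0] + B[0][0] = -2 + 2 = 0, A[1][1] + B[1][0] = 8 + 2 = 10, A[1][2] + B[2][0] = 6 + 3 = 9) = 0 (attained at k = 0)
  C[1][1] = min over k of (A[1][0] + B[0][1] = -2 + -5 = -7, A[1][1] + B[1][1] = 8 + 9 = 17, A[1][2] + B[2][1] = 6 + -3 = 3) = -7 (attained at k = 0)
  C[1][2] = min over k of (A[1][0] + B[0][2] = -2 + -5 = -7, A[1][1] + B[1][2] = 8 + 8 = 16, A[1][2] + B[2][2] = 6 + 5 = 11) = -7 (attained at k = 0)
  C[2][0] = min over k of (A[2][0] + B[0][0] = -2 + 2 = 0, A[2][1] + B[1][0] = 5 + 2 = 7, A[2][2] + B[2][0] = 8 + 3 = 11) = 0 (attained at k = 0)
  C[2][1] = min over k of (A[2][0] + B[0][1] = -2 + -5 = -7, A[2][1] + B[1][1] = 5 + 9 = 14, A[2][2] + B[2][1] = 8 + -3 = 5) = -7 (attained at k = 0)
  C[2][2] = min over k of (A[2][0] + B[0][2] = -2 + -5 = -7, A[2][1] + B[1][2] = 5 + 8 = 13, A[2][2] + B[2][2] = 8 + 5 = 13) = -7 (attained at k = 0)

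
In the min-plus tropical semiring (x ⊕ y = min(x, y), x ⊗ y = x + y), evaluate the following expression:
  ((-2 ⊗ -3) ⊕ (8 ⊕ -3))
((-2 ⊗ -3) ⊕ (8 ⊕ -3)) = -5

Expand innermost to outermost. Recall ⊕ takes the minimum of its arguments and ⊗ takes their sum. Working out the expression ((-2 ⊗ -3) ⊕ (8 ⊕ -3)) gives -5.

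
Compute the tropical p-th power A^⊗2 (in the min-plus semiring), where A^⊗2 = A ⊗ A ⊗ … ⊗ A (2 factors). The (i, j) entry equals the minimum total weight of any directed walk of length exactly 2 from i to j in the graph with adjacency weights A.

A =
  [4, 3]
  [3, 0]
A^⊗2 =
  [6, 3]
  [3, 0]

Each entry (A^⊗2)_ij equals the minimum over all length-2 walks i = v_0 → v_1 → … → v_2 = j of Σ_t A[v_t][v_{t+1}]. For example, for (i, j) = (0, 1) we minimise over 2 possible intermediate vertex sequences; the minimum is 3, attained along the walk 0 → 1 → 1.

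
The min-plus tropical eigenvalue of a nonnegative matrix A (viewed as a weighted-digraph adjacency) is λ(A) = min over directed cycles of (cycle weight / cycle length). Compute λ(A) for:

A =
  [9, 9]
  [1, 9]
λ(A) = 5

Enumerate directed cycles and compute their means (weight / length). Sample:
  cycle 0 → 0: weight = 9, length = 1, mean = 9/1 ≈ 9.000
  cycle 1 → 1: weight = 9, length = 1, mean = 9/1 ≈ 9.000
  cycle 0 → 1 → 0: weight = 10, length = 2, mean = 10/2 ≈ 5.000
  cycle 1 → 0 → 1: weight = 10, length = 2, mean = 10/2 ≈ 5.000
Minimum mean = 5.000, attained e.g. along the cycle 0 → 1 → 0 with weight 10 and length 2. So λ(A) = 10/2 = 5.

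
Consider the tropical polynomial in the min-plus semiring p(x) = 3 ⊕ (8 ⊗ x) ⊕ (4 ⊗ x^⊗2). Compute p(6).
p(6) = 3

A tropical monomial a ⊗ x^⊗i evaluates to a + i · x. Evaluating each term at x = 6:
  Term 0 contributes 3 + 0 · 6 = 3
  Term 1 contributes 8 + 1 · 6 = 14
  Term 2 contributes 4 + 2 · 6 = 16
p(6) = ⊕ of these = min[3, 14, 16] = 3.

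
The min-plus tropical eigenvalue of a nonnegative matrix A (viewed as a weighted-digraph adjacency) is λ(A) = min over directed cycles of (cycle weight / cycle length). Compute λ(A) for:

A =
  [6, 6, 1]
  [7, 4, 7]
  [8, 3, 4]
λ(A) = 11/3

Enumerate directed cycles and compute their means (weight / length). Sample:
  cycle 0 → 0: weight = 6, length = 1, mean = 6/1 ≈ 6.000
  cycle 1 → 1: weight = 4, length = 1, mean = 4/1 ≈ 4.000
  cycle 2 → 2: weight = 4, length = 1, mean = 4/1 ≈ 4.000
  cycle 0 → 1 → 0: weight = 13, length = 2, mean = 13/2 ≈ 6.500
  cycle 0 → 2 → 0: weight = 9, length = 2, mean = 9/2 ≈ 4.500
  cycle 1 → 0 → 1: weight = 13, length = 2, mean = 13/2 ≈ 6.500
Minimum mean = 3.667, attained e.g. along the cycle 0 → 2 → 1 → 0 with weight 11 and length 3. So λ(A) = 11/3 = 11/3.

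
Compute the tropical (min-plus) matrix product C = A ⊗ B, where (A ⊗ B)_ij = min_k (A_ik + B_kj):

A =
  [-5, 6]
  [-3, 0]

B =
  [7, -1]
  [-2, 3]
A ⊗ B =
  [2, -6]
  [-2, -4]

Apply the min-plus product entry-by-entry:
  C[0][0] = min over k of (A[0][0] + B[0][0] = -5 + 7 = 2, A[0][1] + B[1][0] = 6 + -2 = 4) = 2 (attained at k = 0)
  C[0][1] = min over k of (A[0][0] + B[0][1] = -5 + -1 = -6, A[0][1] + B[1][1] = 6 + 3 = 9) = -6 (attained at k = 0)
  C[1][0] = min over k of (A[1][0] + B[0][0] = -3 + 7 = 4, A[1][1] + B[1][0] = 0 + -2 = -2) = -2 (attained at k = 1)
  C[1][1] = min over k of (A[1][0] + B[0][1] = -3 + -1 = -4, A[1][1] + B[1][1] = 0 + 3 = 3) = -4 (attained at k = 0)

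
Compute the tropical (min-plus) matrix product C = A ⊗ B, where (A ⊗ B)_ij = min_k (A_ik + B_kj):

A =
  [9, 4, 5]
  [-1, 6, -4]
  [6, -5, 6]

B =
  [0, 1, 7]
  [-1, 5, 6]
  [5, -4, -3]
A ⊗ B =
  [3, 1, 2]
  [-1, -8, -7]
  [-6, 0, 1]

Apply the min-plus product entry-by-entry:
  C[0][0] = min over k of (A[0][0] + B[0][0] = 9 + 0 = 9, A[0][1] + B[1][0] = 4 + -1 = 3, A[0][2] + B[2][0] = 5 + 5 = 10) = 3 (attained at k = 1)
  C[0][1] = min over k of (A[0][0] + B[0][1] = 9 + 1 = 10, A[0][1] + B[1][1] = 4 + 5 = 9, A[0][2] + B[2][1] = 5 + -4 = 1) = 1 (attained at k = 2)
  C[0][2] = min over k of (A[0][0] + B[0][2] = 9 + 7 = 16, A[0][1] + B[1][2] = 4 + 6 = 10, A[0][2] + B[2][2] = 5 + -3 = 2) = 2 (attained at k = 2)
  C[1][0] = min over k of (A[1][0] + B[0][0] = -1 + 0 = -1, A[1][1] + B[1][0] = 6 + -1 = 5, A[1][2] + B[2][0] = -4 + 5 = 1) = -1 (attained at k = 0)
  C[1][1] = min over k of (A[1][0] + B[0][1] = -1 + 1 = 0, A[1][1] + B[1][1] = 6 + 5 = 11, A[1][2] + B[2][1] = -4 + -4 = -8) = -8 (attained at k = 2)
  C[1][2] = min over k of (A[1][0] + B[0][2] = -1 + 7 = 6, A[1][1] + B[1][2] = 6 + 6 = 12, A[1][2] + B[2][2] = -4 + -3 = -7) = -7 (attained at k = 2)
  C[2][0] = min over k of (A[2][0] + B[0][0] = 6 + 0 = 6, A[2][1] + B[1][0] = -5 + -1 = -6, A[2][2] + B[2][0] = 6 + 5 = 11) = -6 (attained at k = 1)
  C[2][1] = min over k of (A[2][0] + B[0][1] = 6 + 1 = 7, A[2][1] + B[1][1] = -5 + 5 = 0, A[2][2] + B[2][1] = 6 + -4 = 2) = 0 (attained at k = 1)
  C[2][2] = min over k of (A[2][0] + B[0][2] = 6 + 7 = 13, A[2][1] + B[1][2] = -5 + 6 = 1, A[2][2] + B[2][2] = 6 + -3 = 3) = 1 (attained at k = 1)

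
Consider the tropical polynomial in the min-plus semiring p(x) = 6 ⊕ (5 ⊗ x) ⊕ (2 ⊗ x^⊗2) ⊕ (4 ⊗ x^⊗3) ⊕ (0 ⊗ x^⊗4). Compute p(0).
p(0) = 0

A tropical monomial a ⊗ x^⊗i evaluates to a + i · x. Evaluating each term at x = 0:
  Term 0 contributes 6 + 0 · 0 = 6
  Term 1 contributes 5 + 1 · 0 = 5
  Term 2 contributes 2 + 2 · 0 = 2
  Term 3 contributes 4 + 3 · 0 = 4
  Term 4 contributes 0 + 4 · 0 = 0
p(0) = ⊕ of these = min[6, 5, 2, 4, 0] = 0.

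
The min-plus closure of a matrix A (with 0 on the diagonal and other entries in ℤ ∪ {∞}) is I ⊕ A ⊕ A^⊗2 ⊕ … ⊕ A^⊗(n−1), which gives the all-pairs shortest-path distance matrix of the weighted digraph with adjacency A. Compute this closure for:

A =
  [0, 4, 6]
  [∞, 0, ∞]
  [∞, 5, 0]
Closure =
  [0, 4, 6]
  [∞, 0, ∞]
  [∞, 5, 0]

This is the Floyd-Warshall all-pairs shortest-path computation. For each intermediate vertex k = 0, 1, …, 2, update dist[i][j] ← min(dist[i][j], dist[i][k] + dist[k][j]). The final matrix gives, for each (i, j), the minimum total weight of any directed path from i to j (possibly empty when i = j).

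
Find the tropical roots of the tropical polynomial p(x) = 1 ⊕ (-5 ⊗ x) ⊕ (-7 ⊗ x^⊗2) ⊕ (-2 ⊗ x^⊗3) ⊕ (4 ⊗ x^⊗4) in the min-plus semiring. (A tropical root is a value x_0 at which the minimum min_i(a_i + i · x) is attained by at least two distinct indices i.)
Roots: {-6, -5, 2, 6}

Each tropical root is a break point of the lower envelope of the lines y = a_i + i · x (there are 5 lines, with slopes 0, 1, ..., 4). Only the lines that attain the minimum somewhere contribute to roots; other lines are dominated. Here the surviving (envelope) indices are i = 4, i = 3, i = 2, i = 1, i = 0.
Intersections between consecutive envelope lines give the roots: for adjacent envelope indices i < j the intersection is x = (a_i − a_j) / (j − i). Reading off the sorted break points: {-6, -5, 2, 6}.
Verification: at each break x_0, at least two indices attain the minimum of min_i(a_i + i · x_0).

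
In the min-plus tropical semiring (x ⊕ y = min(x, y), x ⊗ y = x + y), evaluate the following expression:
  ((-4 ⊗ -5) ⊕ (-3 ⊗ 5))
((-4 ⊗ -5) ⊕ (-3 ⊗ 5)) = -9

Expand innermost to outermost. Recall ⊕ takes the minimum of its arguments and ⊗ takes their sum. Working out the expression ((-4 ⊗ -5) ⊕ (-3 ⊗ 5)) gives -9.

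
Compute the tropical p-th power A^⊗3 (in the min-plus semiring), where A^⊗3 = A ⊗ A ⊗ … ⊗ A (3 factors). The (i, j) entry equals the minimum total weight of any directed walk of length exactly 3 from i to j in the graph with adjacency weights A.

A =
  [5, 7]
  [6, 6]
A^⊗3 =
  [15, 17]
  [16, 18]

Each entry (A^⊗3)_ij equals the minimum over all length-3 walks i = v_0 → v_1 → … → v_3 = j of Σ_t A[v_t][v_{t+1}]. For example, for (i, j) = (0, 1) we minimise over 4 possible intermediate vertex sequences; the minimum is 17, attained along the walk 0 → 0 → 0 → 1.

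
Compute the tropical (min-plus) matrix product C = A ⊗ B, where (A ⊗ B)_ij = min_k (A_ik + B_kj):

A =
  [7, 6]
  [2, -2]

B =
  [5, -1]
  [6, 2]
A ⊗ B =
  [12, 6]
  [4, 0]

Apply the min-plus product entry-by-entry:
  C[0][0] = min over k of (A[0][0] + B[0][0] = 7 + 5 = 12, A[0][1] + B[1][0] = 6 + 6 = 12) = 12 (attained at k = 0)
  C[0][1] = min over k of (A[0][0] + B[0][1] = 7 + -1 = 6, A[0][1] + B[1][1] = 6 + 2 = 8) = 6 (attained at k = 0)
  C[1][0] = min over k of (A[1][0] + B[0][0] = 2 + 5 = 7, A[1][1] + B[1][0] = -2 + 6 = 4) = 4 (attained at k = 1)
  C[1][1] = min over k of (A[1][0] + B[0][1] = 2 + -1 = 1, A[1][1] + B[1][1] = -2 + 2 = 0) = 0 (attained at k = 1)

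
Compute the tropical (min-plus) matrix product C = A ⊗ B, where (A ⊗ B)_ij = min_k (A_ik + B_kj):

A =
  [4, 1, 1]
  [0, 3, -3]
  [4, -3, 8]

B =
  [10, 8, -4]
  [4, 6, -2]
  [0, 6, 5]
A ⊗ B =
  [1, 7, -1]
  [-3, 3, -4]
  [1, 3, -5]

Apply the min-plus product entry-by-entry:
  C[0][0] = min over k of (A[0][0] + B[0][0] = 4 + 10 = 14, A[0][1] + B[1][0] = 1 + 4 = 5, A[0][2] + B[2][0] = 1 + 0 = 1) = 1 (attained at k = 2)
  C[0][1] = min over k of (A[0][0] + B[0][1] = 4 + 8 = 12, A[0][1] + B[1][1] = 1 + 6 = 7, A[0][2] + B[2][1] = 1 + 6 = 7) = 7 (attained at k = 1)
  C[0][2] = min over k of (A[0][0] + B[0][2] = 4 + -4 = 0, A[0][1] + B[1][2] = 1 + -2 = -1, A[0][2] + B[2][2] = 1 + 5 = 6) = -1 (attained at k = 1)
  C[1][0] = min over k of (A[1][0] + B[0][0] = 0 + 10 = 10, A[1][1] + B[1][0] = 3 + 4 = 7, A[1][2] + B[2][0] = -3 + 0 = -3) = -3 (attained at k = 2)
  C[1][1] = min over k of (A[1][0] + B[0][1] = 0 + 8 = 8, A[1][1] + B[1][1] = 3 + 6 = 9, A[1][2] + B[2][1] = -3 + 6 = 3) = 3 (attained at k = 2)
  C[1][2] = min over k of (A[1][0] + B[0][2] = 0 + -4 = -4, A[1][1] + B[1][2] = 3 + -2 = 1, A[1][2] + B[2][2] = -3 + 5 = 2) = -4 (attained at k = 0)
  C[2][0] = min over k of (A[2][0] + B[0][0] = 4 + 10 = 14, A[2][1] + B[1][0] = -3 + 4 = 1, A[2][2] + B[2][0] = 8 + 0 = 8) = 1 (attained at k = 1)
  C[2][1] = min over k of (A[2][0] + B[0][1] = 4 + 8 = 12, A[2][1] + B[1][1] = -3 + 6 = 3, A[2][2] + B[2][1] = 8 + 6 = 14) = 3 (attained at k = 1)
  C[2][2] = min over k of (A[2][0] + B[0][2] = 4 + -4 = 0, A[2][1] + B[1][2] = -3 + -2 = -5, A[2][2] + B[2][2] = 8 + 5 = 13) = -5 (attained at k = 1)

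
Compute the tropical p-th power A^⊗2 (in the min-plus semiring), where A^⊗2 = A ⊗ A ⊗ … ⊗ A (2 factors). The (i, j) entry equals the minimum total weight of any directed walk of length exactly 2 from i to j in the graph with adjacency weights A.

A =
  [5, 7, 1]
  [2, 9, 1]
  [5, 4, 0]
A^⊗2 =
  [6, 5, 1]
  [6, 5, 1]
  [5, 4, 0]

Each entry (A^⊗2)_ij equals the minimum over all length-2 walks i = v_0 → v_1 → … → v_2 = j of Σ_t A[v_t][v_{t+1}]. For example, for (i, j) = (0, 2) we minimise over 3 possible intermediate vertex sequences; the minimum is 1, attained along the walk 0 → 2 → 2.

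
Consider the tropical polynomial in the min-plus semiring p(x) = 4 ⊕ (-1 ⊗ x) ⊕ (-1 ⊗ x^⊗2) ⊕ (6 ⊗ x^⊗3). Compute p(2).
p(2) = 1

A tropical monomial a ⊗ x^⊗i evaluates to a + i · x. Evaluating each term at x = 2:
  Term 0 contributes 4 + 0 · 2 = 4
  Term 1 contributes -1 + 1 · 2 = 1
  Term 2 contributes -1 + 2 · 2 = 3
  Term 3 contributes 6 + 3 · 2 = 12
p(2) = ⊕ of these = min[4, 1, 3, 12] = 1.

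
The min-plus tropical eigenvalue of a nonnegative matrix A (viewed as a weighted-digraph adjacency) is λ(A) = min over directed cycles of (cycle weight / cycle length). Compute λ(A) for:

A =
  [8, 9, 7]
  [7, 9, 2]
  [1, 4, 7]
λ(A) = 3

Enumerate directed cycles and compute their means (weight / length). Sample:
  cycle 0 → 0: weight = 8, length = 1, mean = 8/1 ≈ 8.000
  cycle 1 → 1: weight = 9, length = 1, mean = 9/1 ≈ 9.000
  cycle 2 → 2: weight = 7, length = 1, mean = 7/1 ≈ 7.000
  cycle 0 → 1 → 0: weight = 16, length = 2, mean = 16/2 ≈ 8.000
  cycle 0 → 2 → 0: weight = 8, length = 2, mean = 8/2 ≈ 4.000
  cycle 1 → 0 → 1: weight = 16, length = 2, mean = 16/2 ≈ 8.000
Minimum mean = 3.000, attained e.g. along the cycle 1 → 2 → 1 with weight 6 and length 2. So λ(A) = 6/2 = 3.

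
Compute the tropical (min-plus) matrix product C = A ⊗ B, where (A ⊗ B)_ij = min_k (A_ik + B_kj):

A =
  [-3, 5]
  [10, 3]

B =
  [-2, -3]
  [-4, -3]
A ⊗ B =
  [-5, -6]
  [-1, 0]

Apply the min-plus product entry-by-entry:
  C[0][0] = min over k of (A[0][0] + B[0][0] = -3 + -2 = -5, A[0][1] + B[1][0] = 5 + -4 = 1) = -5 (attained at k = 0)
  C[0][1] = min over k of (A[0][0] + B[0][1] = -3 + -3 = -6, A[0][1] + B[1][1] = 5 + -3 = 2) = -6 (attained at k = 0)
  C[1][0] = min over k of (A[1][0] + B[0][0] = 10 + -2 = 8, A[1][1] + B[1][0] = 3 + -4 = -1) = -1 (attained at k = 1)
  C[1][1] = min over k of (A[1][0] + B[0][1] = 10 + -3 = 7, A[1][1] + B[1][1] = 3 + -3 = 0) = 0 (attained at k = 1)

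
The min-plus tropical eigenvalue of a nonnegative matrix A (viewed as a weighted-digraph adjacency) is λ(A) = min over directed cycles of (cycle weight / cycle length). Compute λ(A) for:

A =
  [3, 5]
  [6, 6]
λ(A) = 3

Enumerate directed cycles and compute their means (weight / length). Sample:
  cycle 0 → 0: weight = 3, length = 1, mean = 3/1 ≈ 3.000
  cycle 1 → 1: weight = 6, length = 1, mean = 6/1 ≈ 6.000
  cycle 0 → 1 → 0: weight = 11, length = 2, mean = 11/2 ≈ 5.500
  cycle 1 → 0 → 1: weight = 11, length = 2, mean = 11/2 ≈ 5.500
Minimum mean = 3.000, attained e.g. along the cycle 0 → 0 with weight 3 and length 1. So λ(A) = 3/1 = 3.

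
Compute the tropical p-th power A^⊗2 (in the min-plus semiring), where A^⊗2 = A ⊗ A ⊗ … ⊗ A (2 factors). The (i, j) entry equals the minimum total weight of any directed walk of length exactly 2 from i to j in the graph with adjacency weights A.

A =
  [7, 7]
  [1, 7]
A^⊗2 =
  [8, 14]
  [8, 8]

Each entry (A^⊗2)_ij equals the minimum over all length-2 walks i = v_0 → v_1 → … → v_2 = j of Σ_t A[v_t][v_{t+1}]. For example, for (i, j) = (0, 1) we minimise over 2 possible intermediate vertex sequences; the minimum is 14, attained along the walk 0 → 0 → 1.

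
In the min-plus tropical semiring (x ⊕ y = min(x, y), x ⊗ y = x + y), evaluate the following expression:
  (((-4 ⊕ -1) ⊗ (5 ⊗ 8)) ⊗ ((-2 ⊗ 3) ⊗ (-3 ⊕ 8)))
(((-4 ⊕ -1) ⊗ (5 ⊗ 8)) ⊗ ((-2 ⊗ 3) ⊗ (-3 ⊕ 8))) = 7

Expand innermost to outermost. Recall ⊕ takes the minimum of its arguments and ⊗ takes their sum. Working out the expression (((-4 ⊕ -1) ⊗ (5 ⊗ 8)) ⊗ ((-2 ⊗ 3) ⊗ (-3 ⊕ 8))) gives 7.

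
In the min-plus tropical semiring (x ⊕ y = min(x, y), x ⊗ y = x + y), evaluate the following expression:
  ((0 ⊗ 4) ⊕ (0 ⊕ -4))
((0 ⊗ 4) ⊕ (0 ⊕ -4)) = -4

Expand innermost to outermost. Recall ⊕ takes the minimum of its arguments and ⊗ takes their sum. Working out the expression ((0 ⊗ 4) ⊕ (0 ⊕ -4)) gives -4.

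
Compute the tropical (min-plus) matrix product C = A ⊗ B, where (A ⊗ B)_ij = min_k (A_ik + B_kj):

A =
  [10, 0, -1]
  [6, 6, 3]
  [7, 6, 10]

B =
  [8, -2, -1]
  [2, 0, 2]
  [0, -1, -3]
A ⊗ B =
  [-1, -2, -4]
  [3, 2, 0]
  [8, 5, 6]

Apply the min-plus product entry-by-entry:
  C[0][0] = min over k of (A[0][0] + B[0][0] = 10 + 8 = 18, A[0][1] + B[1][0] = 0 + 2 = 2, A[0][2] + B[2][0] = -1 + 0 = -1) = -1 (attained at k = 2)
  C[0][1] = min over k of (A[0][0] + B[0][1] = 10 + -2 = 8, A[0][1] + B[1][1] = 0 + 0 = 0, A[0][2] + B[2][1] = -1 + -1 = -2) = -2 (attained at k = 2)
  C[0][2] = min over k of (A[0][0] + B[0][2] = 10 + -1 = 9, A[0][1] + B[1][2] = 0 + 2 = 2, A[0][2] + B[2][2] = -1 + -3 = -4) = -4 (attained at k = 2)
  C[1][0] = min over k of (A[1][0] + B[0][0] = 6 + 8 = 14, A[1][1] + B[1][0] = 6 + 2 = 8, A[1][2] + B[2][0] = 3 + 0 = 3) = 3 (attained at k = 2)
  C[1][1] = min over k of (A[1][0] + B[0][1] = 6 + -2 = 4, A[1][1] + B[1][1] = 6 + 0 = 6, A[1][2] + B[2][1] = 3 + -1 = 2) = 2 (attained at k = 2)
  C[1][2] = min over k of (A[1][0] + B[0][2] = 6 + -1 = 5, A[1][1] + B[1][2] = 6 + 2 = 8, A[1][2] + B[2][2] = 3 + -3 = 0) = 0 (attained at k = 2)
  C[2][0] = min over k of (A[2][0] + B[0][0] = 7 + 8 = 15, A[2][1] + B[1][0] = 6 + 2 = 8, A[2][2] + B[2][0] = 10 + 0 = 10) = 8 (attained at k = 1)
  C[2][1] = min over k of (A[2][0] + B[0][1] = 7 + -2 = 5, A[2][1] + B[1][1] = 6 + 0 = 6, A[2][2] + B[2][1] = 10 + -1 = 9) = 5 (attained at k = 0)
  C[2][2] = min over k of (A[2][0] + B[0][2] = 7 + -1 = 6, A[2][1] + B[1][2] = 6 + 2 = 8, A[2][2] + B[2][2] = 10 + -3 = 7) = 6 (attained at k = 0)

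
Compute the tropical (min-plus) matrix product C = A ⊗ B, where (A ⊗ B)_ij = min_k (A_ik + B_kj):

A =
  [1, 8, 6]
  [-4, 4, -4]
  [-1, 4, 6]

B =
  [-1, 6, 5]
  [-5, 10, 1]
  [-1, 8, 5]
A ⊗ B =
  [0, 7, 6]
  [-5, 2, 1]
  [-2, 5, 4]

Apply the min-plus product entry-by-entry:
  C[0][0] = min over k of (A[0][0] + B[0][0] = 1 + -1 = 0, A[0][1] + B[1][0] = 8 + -5 = 3, A[0][2] + B[2][0] = 6 + -1 = 5) = 0 (attained at k = 0)
  C[0][1] = min over k of (A[0][0] + B[0][1] = 1 + 6 = 7, A[0][1] + B[1][1] = 8 + 10 = 18, A[0][2] + B[2][1] = 6 + 8 = 14) = 7 (attained at k = 0)
  C[0][2] = min over k of (A[0][0] + B[0][2] = 1 + 5 = 6, A[0][1] + B[1][2] = 8 + 1 = 9, A[0][2] + B[2][2] = 6 + 5 = 11) = 6 (attained at k = 0)
  C[1][0] = min over k of (A[1][0] + B[0][0] = -4 + -1 = -5, A[1][1] + B[1][0] = 4 + -5 = -1, A[1][2] + B[2][0] = -4 + -1 = -5) = -5 (attained at k = 0)
  C[1][1] = min over k of (A[1][0] + B[0][1] = -4 + 6 = 2, A[1][1] + B[1][1] = 4 + 10 = 14, A[1][2] + B[2][1] = -4 + 8 = 4) = 2 (attained at k = 0)
  C[1][2] = min over k of (A[1][0] + B[0][2] = -4 + 5 = 1, A[1][1] + B[1][2] = 4 + 1 = 5, A[1][2] + B[2][2] = -4 + 5 = 1) = 1 (attained at k = 0)
  C[2][0] = min over k of (A[2][0] + B[0][0] = -1 + -1 = -2, A[2][1] + B[1][0] = 4 + -5 = -1, A[2][2] + B[2][0] = 6 + -1 = 5) = -2 (attained at k = 0)
  C[2][1] = min over k of (A[2][0] + B[0][1] = -1 + 6 = 5, A[2][1] + B[1][1] = 4 + 10 = 14, A[2][2] + B[2][1] = 6 + 8 = 14) = 5 (attained at k = 0)
  C[2][2] = min over k of (A[2][0] + B[0][2] = -1 + 5 = 4, A[2][1] + B[1][2] = 4 + 1 = 5, A[2][2] + B[2][2] = 6 + 5 = 11) = 4 (attained at k = 0)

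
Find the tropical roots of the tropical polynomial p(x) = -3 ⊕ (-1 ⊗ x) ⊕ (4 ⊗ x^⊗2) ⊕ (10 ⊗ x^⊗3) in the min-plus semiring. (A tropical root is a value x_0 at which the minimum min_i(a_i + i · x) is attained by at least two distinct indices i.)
Roots: {-6, -5, -2}

Each tropical root is a break point of the lower envelope of the lines y = a_i + i · x (there are 4 lines, with slopes 0, 1, ..., 3). Only the lines that attain the minimum somewhere contribute to roots; other lines are dominated. Here the surviving (envelope) indices are i = 3, i = 2, i = 1, i = 0.
Intersections between consecutive envelope lines give the roots: for adjacent envelope indices i < j the intersection is x = (a_i − a_j) / (j − i). Reading off the sorted break points: {-6, -5, -2}.
Verification: at each break x_0, at least two indices attain the minimum of min_i(a_i + i · x_0).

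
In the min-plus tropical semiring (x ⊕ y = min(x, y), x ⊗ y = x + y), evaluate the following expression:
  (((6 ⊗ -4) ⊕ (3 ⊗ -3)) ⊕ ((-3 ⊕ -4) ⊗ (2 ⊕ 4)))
(((6 ⊗ -4) ⊕ (3 ⊗ -3)) ⊕ ((-3 ⊕ -4) ⊗ (2 ⊕ 4))) = -2

Expand innermost to outermost. Recall ⊕ takes the minimum of its arguments and ⊗ takes their sum. Working out the expression (((6 ⊗ -4) ⊕ (3 ⊗ -3)) ⊕ ((-3 ⊕ -4) ⊗ (2 ⊕ 4))) gives -2.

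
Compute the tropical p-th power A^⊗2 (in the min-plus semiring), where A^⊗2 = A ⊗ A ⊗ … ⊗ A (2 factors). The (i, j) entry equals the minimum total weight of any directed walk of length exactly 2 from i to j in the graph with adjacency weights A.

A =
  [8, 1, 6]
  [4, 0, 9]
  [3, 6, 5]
A^⊗2 =
  [5, 1, 10]
  [4, 0, 9]
  [8, 4, 9]

Each entry (A^⊗2)_ij equals the minimum over all length-2 walks i = v_0 → v_1 → … → v_2 = j of Σ_t A[v_t][v_{t+1}]. For example, for (i, j) = (0, 2) we minimise over 3 possible intermediate vertex sequences; the minimum is 10, attained along the walk 0 → 1 → 2.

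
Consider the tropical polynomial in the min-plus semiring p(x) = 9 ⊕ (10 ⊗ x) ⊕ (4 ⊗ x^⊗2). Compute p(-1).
p(-1) = 2

A tropical monomial a ⊗ x^⊗i evaluates to a + i · x. Evaluating each term at x = -1:
  Term 0 contributes 9 + 0 · -1 = 9
  Term 1 contributes 10 + 1 · -1 = 9
  Term 2 contributes 4 + 2 · -1 = 2
p(-1) = ⊕ of these = min[9, 9, 2] = 2.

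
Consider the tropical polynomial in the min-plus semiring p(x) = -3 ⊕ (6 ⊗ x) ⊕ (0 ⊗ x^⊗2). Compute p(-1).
p(-1) = -3

A tropical monomial a ⊗ x^⊗i evaluates to a + i · x. Evaluating each term at x = -1:
  Term 0 contributes -3 + 0 · -1 = -3
  Term 1 contributes 6 + 1 · -1 = 5
  Term 2 contributes 0 + 2 · -1 = -2
p(-1) = ⊕ of these = min[-3, 5, -2] = -3.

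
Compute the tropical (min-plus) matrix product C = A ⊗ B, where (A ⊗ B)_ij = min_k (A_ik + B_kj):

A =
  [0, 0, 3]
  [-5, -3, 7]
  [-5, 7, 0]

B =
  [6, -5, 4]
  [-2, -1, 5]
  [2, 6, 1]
A ⊗ B =
  [-2, -5, 4]
  [-5, -10, -1]
  [1, -10, -1]

Apply the min-plus product entry-by-entry:
  C[0][0] = min over k of (A[0][0] + B[0][0] = 0 + 6 = 6, A[0][1] + B[1][0] = 0 + -2 = -2, A[0][2] + B[2][0] = 3 + 2 = 5) = -2 (attained at k = 1)
  C[0][1] = min over k of (A[0][0] + B[0][1] = 0 + -5 = -5, A[0][1] + B[1][1] = 0 + -1 = -1, A[0][2] + B[2][1] = 3 + 6 = 9) = -5 (attained at k = 0)
  C[0][2] = min over k of (A[0][0] + B[0][2] = 0 + 4 = 4, A[0][1] + B[1][2] = 0 + 5 = 5, A[0][2] + B[2][2] = 3 + 1 = 4) = 4 (attained at k = 0)
  C[1][0] = min over k of (A[1][0] + B[0][0] = -5 + 6 = 1, A[1][1] + B[1][0] = -3 + -2 = -5, A[1][2] + B[2][0] = 7 + 2 = 9) = -5 (attained at k = 1)
  C[1][1] = min over k of (A[1][0] + B[0][1] = -5 + -5 = -10, A[1][1] + B[1][1] = -3 + -1 = -4, A[1][2] + B[2][1] = 7 + 6 = 13) = -10 (attained at k = 0)
  C[1][2] = min over k of (A[1][0] + B[0][2] = -5 + 4 = -1, A[1][1] + B[1][2] = -3 + 5 = 2, A[1][2] + B[2][2] = 7 + 1 = 8) = -1 (attained at k = 0)
  C[2][0] = min over k of (A[2][0] + B[0][0] = -5 + 6 = 1, A[2][1] + B[1][0] = 7 + -2 = 5, A[2][2] + B[2][0] = 0 + 2 = 2) = 1 (attained at k = 0)
  C[2][1] = min over k of (A[2][0] + B[0][1] = -5 + -5 = -10, A[2][1] + B[1][1] = 7 + -1 = 6, A[2][2] + B[2][1] = 0 + 6 = 6) = -10 (attained at k = 0)
  C[2][2] = min over k of (A[2][0] + B[0][2] = -5 + 4 = -1, A[2][1] + B[1][2] = 7 + 5 = 12, A[2][2] + B[2][2] = 0 + 1 = 1) = -1 (attained at k = 0)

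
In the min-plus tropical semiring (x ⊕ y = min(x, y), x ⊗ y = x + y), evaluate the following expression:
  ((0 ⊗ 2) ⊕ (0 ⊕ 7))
((0 ⊗ 2) ⊕ (0 ⊕ 7)) = 0

Expand innermost to outermost. Recall ⊕ takes the minimum of its arguments and ⊗ takes their sum. Working out the expression ((0 ⊗ 2) ⊕ (0 ⊕ 7)) gives 0.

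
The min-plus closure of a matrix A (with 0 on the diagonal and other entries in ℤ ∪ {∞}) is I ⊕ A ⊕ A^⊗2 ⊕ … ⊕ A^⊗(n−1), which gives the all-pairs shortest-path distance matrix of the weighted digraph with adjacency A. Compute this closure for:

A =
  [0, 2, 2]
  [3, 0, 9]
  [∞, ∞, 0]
Closure =
  [0, 2, 2]
  [3, 0, 5]
  [∞, ∞, 0]

This is the Floyd-Warshall all-pairs shortest-path computation. For each intermediate vertex k = 0, 1, …, 2, update dist[i][j] ← min(dist[i][j], dist[i][k] + dist[k][j]). The final matrix gives, for each (i, j), the minimum total weight of any directed path from i to j (possibly empty when i = j).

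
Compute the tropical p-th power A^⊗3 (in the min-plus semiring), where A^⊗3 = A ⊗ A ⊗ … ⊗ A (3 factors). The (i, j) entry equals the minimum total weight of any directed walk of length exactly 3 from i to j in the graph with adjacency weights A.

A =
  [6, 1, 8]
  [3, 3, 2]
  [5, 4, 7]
A^⊗3 =
  [7, 5, 6]
  [7, 7, 6]
  [9, 8, 8]

Each entry (A^⊗3)_ij equals the minimum over all length-3 walks i = v_0 → v_1 → … → v_3 = j of Σ_t A[v_t][v_{t+1}]. For example, for (i, j) = (0, 2) we minimise over 9 possible intermediate vertex sequences; the minimum is 6, attained along the walk 0 → 1 → 1 → 2.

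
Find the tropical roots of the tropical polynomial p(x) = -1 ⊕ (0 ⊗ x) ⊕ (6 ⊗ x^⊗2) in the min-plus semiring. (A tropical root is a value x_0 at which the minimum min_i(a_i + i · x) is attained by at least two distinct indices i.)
Roots: {-6, -1}

Each tropical root is a break point of the lower envelope of the lines y = a_i + i · x (there are 3 lines, with slopes 0, 1, ..., 2). Only the lines that attain the minimum somewhere contribute to roots; other lines are dominated. Here the surviving (envelope) indices are i = 2, i = 1, i = 0.
Intersections between consecutive envelope lines give the roots: for adjacent envelope indices i < j the intersection is x = (a_i − a_j) / (j − i). Reading off the sorted break points: {-6, -1}.
Verification: at each break x_0, at least two indices attain the minimum of min_i(a_i + i · x_0).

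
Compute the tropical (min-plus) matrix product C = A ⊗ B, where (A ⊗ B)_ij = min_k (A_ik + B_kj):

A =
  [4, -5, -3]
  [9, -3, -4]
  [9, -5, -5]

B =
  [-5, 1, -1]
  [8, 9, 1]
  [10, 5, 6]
A ⊗ B =
  [-1, 2, -4]
  [4, 1, -2]
  [3, 0, -4]

Apply the min-plus product entry-by-entry:
  C[0][0] = min over k of (A[0][0] + B[0][0] = 4 + -5 = -1, A[0][1] + B[1][0] = -5 + 8 = 3, A[0][2] + B[2][0] = -3 + 10 = 7) = -1 (attained at k = 0)
  C[0][1] = min over k of (A[0][0] + B[0][1] = 4 + 1 = 5, A[0][1] + B[1][1] = -5 + 9 = 4, A[0][2] + B[2][1] = -3 + 5 = 2) = 2 (attained at k = 2)
  C[0][2] = min over k of (A[0][0] + B[0][2] = 4 + -1 = 3, A[0][1] + B[1][2] = -5 + 1 = -4, A[0][2] + B[2][2] = -3 + 6 = 3) = -4 (attained at k = 1)
  C[1][0] = min over k of (A[1][0] + B[0][0] = 9 + -5 = 4, A[1][1] + B[1][0] = -3 + 8 = 5, A[1][2] + B[2][0] = -4 + 10 = 6) = 4 (attained at k = 0)
  C[1][1] = min over k of (A[1][0] + B[0][1] = 9 + 1 = 10, A[1][1] + B[1][1] = -3 + 9 = 6, A[1][2] + B[2][1] = -4 + 5 = 1) = 1 (attained at k = 2)
  C[1][2] = min over k of (A[1][0] + B[0][2] = 9 + -1 = 8, A[1][1] + B[1][2] = -3 + 1 = -2, A[1][2] + B[2][2] = -4 + 6 = 2) = -2 (attained at k = 1)
  C[2][0] = min over k of (A[2][0] + B[0][0] = 9 + -5 = 4, A[2][1] + B[1][0] = -5 + 8 = 3, A[2][2] + B[2][0] = -5 + 10 = 5) = 3 (attained at k = 1)
  C[2][1] = min over k of (A[2][0] + B[0][1] = 9 + 1 = 10, A[2][1] + B[1][1] = -5 + 9 = 4, A[2][2] + B[2][1] = -5 + 5 = 0) = 0 (attained at k = 2)
  C[2][2] = min over k of (A[2][0] + B[0][2] = 9 + -1 = 8, A[2][1] + B[1][2] = -5 + 1 = -4, A[2][2] + B[2][2] = -5 + 6 = 1) = -4 (attained at k = 1)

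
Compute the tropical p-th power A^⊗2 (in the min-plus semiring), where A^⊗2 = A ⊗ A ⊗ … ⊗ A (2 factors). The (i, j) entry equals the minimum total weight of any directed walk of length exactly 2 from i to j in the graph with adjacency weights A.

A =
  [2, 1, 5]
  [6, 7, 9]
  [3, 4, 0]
A^⊗2 =
  [4, 3, 5]
  [8, 7, 9]
  [3, 4, 0]

Each entry (A^⊗2)_ij equals the minimum over all length-2 walks i = v_0 → v_1 → … → v_2 = j of Σ_t A[v_t][v_{t+1}]. For example, for (i, j) = (0, 2) we minimise over 3 possible intermediate vertex sequences; the minimum is 5, attained along the walk 0 → 2 → 2.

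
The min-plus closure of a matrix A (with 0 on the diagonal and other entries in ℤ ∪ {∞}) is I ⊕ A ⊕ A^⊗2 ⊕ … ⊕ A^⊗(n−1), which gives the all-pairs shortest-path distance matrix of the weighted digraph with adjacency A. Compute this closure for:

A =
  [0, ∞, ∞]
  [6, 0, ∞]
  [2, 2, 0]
Closure =
  [0, ∞, ∞]
  [6, 0, ∞]
  [2, 2, 0]

This is the Floyd-Warshall all-pairs shortest-path computation. For each intermediate vertex k = 0, 1, …, 2, update dist[i][j] ← min(dist[i][j], dist[i][k] + dist[k][j]). The final matrix gives, for each (i, j), the minimum total weight of any directed path from i to j (possibly empty when i = j).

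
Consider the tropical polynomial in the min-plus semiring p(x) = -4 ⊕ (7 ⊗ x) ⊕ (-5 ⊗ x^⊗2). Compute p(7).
p(7) = -4

A tropical monomial a ⊗ x^⊗i evaluates to a + i · x. Evaluating each term at x = 7:
  Term 0 contributes -4 + 0 · 7 = -4
  Term 1 contributes 7 + 1 · 7 = 14
  Term 2 contributes -5 + 2 · 7 = 9
p(7) = ⊕ of these = min[-4, 14, 9] = -4.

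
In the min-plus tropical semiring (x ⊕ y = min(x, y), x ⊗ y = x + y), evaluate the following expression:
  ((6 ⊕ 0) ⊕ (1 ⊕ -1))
((6 ⊕ 0) ⊕ (1 ⊕ -1)) = -1

Expand innermost to outermost. Recall ⊕ takes the minimum of its arguments and ⊗ takes their sum. Working out the expression ((6 ⊕ 0) ⊕ (1 ⊕ -1)) gives -1.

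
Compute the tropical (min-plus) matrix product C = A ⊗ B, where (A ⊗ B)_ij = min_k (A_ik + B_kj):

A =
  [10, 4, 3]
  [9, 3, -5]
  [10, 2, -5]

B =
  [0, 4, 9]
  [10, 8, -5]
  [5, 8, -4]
A ⊗ B =
  [8, 11, -1]
  [0, 3, -9]
  [0, 3, -9]

Apply the min-plus product entry-by-entry:
  C[0][0] = min over k of (A[0][0] + B[0][0] = 10 + 0 = 10, A[0][1] + B[1][0] = 4 + 10 = 14, A[0][2] + B[2][0] = 3 + 5 = 8) = 8 (attained at k = 2)
  C[0][1] = min over k of (A[0][0] + B[0][1] = 10 + 4 = 14, A[0][1] + B[1][1] = 4 + 8 = 12, A[0][2] + B[2][1] = 3 + 8 = 11) = 11 (attained at k = 2)
  C[0][2] = min over k of (A[0][0] + B[0][2] = 10 + 9 = 19, A[0][1] + B[1][2] = 4 + -5 = -1, A[0][2] + B[2][2] = 3 + -4 = -1) = -1 (attained at k = 1)
  C[1][0] = min over k of (A[1][0] + B[0][0] = 9 + 0 = 9, A[1][1] + B[1][0] = 3 + 10 = 13, A[1][2] + B[2][0] = -5 + 5 = 0) = 0 (attained at k = 2)
  C[1][1] = min over k of (A[1][0] + B[0][1] = 9 + 4 = 13, A[1][1] + B[1][1] = 3 + 8 = 11, A[1][2] + B[2][1] = -5 + 8 = 3) = 3 (attained at k = 2)
  C[1][2] = min over k of (A[1][0] + B[0][2] = 9 + 9 = 18, A[1][1] + B[1][2] = 3 + -5 = -2, A[1][2] + B[2][2] = -5 + -4 = -9) = -9 (attained at k = 2)
  C[2][0] = min over k of (A[2][0] + B[0][0] = 10 + 0 = 10, A[2][1] + B[1][0] = 2 + 10 = 12, A[2][2] + B[2][0] = -5 + 5 = 0) = 0 (attained at k = 2)
  C[2][1] = min over k of (A[2][0] + B[0][1] = 10 + 4 = 14, A[2][1] + B[1][1] = 2 + 8 = 10, A[2][2] + B[2][1] = -5 + 8 = 3) = 3 (attained at k = 2)
  C[2][2] = min over k of (A[2][0] + B[0][2] = 10 + 9 = 19, A[2][1] + B[1][2] = 2 + -5 = -3, A[2][2] + B[2][2] = -5 + -4 = -9) = -9 (attained at k = 2)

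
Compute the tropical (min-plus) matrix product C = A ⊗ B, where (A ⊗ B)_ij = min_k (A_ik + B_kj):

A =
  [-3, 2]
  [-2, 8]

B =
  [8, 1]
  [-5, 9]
A ⊗ B =
  [-3, -2]
  [3, -1]

Apply the min-plus product entry-by-entry:
  C[0][0] = min over k of (A[0][0] + B[0][0] = -3 + 8 = 5, A[0][1] + B[1][0] = 2 + -5 = -3) = -3 (attained at k = 1)
  C[0][1] = min over k of (A[0][0] + B[0][1] = -3 + 1 = -2, A[0][1] + B[1][1] = 2 + 9 = 11) = -2 (attained at k = 0)
  C[1][0] = min over k of (A[1][0] + B[0][0] = -2 + 8 = 6, A[1][1] + B[1][0] = 8 + -5 = 3) = 3 (attained at k = 1)
  C[1][1] = min over k of (A[1][0] + B[0][1] = -2 + 1 = -1, A[1][1] + B[1][1] = 8 + 9 = 17) = -1 (attained at k = 0)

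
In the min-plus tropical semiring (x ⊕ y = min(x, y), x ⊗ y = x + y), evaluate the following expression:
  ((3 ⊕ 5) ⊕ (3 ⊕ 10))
((3 ⊕ 5) ⊕ (3 ⊕ 10)) = 3

Expand innermost to outermost. Recall ⊕ takes the minimum of its arguments and ⊗ takes their sum. Working out the expression ((3 ⊕ 5) ⊕ (3 ⊕ 10)) gives 3.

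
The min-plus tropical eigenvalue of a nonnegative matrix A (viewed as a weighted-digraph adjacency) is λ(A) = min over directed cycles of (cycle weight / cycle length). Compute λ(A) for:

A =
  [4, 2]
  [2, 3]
λ(A) = 2

Enumerate directed cycles and compute their means (weight / length). Sample:
  cycle 0 → 0: weight = 4, length = 1, mean = 4/1 ≈ 4.000
  cycle 1 → 1: weight = 3, length = 1, mean = 3/1 ≈ 3.000
  cycle 0 → 1 → 0: weight = 4, length = 2, mean = 4/2 ≈ 2.000
  cycle 1 → 0 → 1: weight = 4, length = 2, mean = 4/2 ≈ 2.000
Minimum mean = 2.000, attained e.g. along the cycle 0 → 1 → 0 with weight 4 and length 2. So λ(A) = 4/2 = 2.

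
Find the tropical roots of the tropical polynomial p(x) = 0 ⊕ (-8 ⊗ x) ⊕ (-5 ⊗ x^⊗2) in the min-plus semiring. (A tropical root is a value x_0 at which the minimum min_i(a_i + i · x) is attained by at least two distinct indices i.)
Roots: {-3, 8}

Each tropical root is a break point of the lower envelope of the lines y = a_i + i · x (there are 3 lines, with slopes 0, 1, ..., 2). Only the lines that attain the minimum somewhere contribute to roots; other lines are dominated. Here the surviving (envelope) indices are i = 2, i = 1, i = 0.
Intersections between consecutive envelope lines give the roots: for adjacent envelope indices i < j the intersection is x = (a_i − a_j) / (j − i). Reading off the sorted break points: {-3, 8}.
Verification: at each break x_0, at least two indices attain the minimum of min_i(a_i + i · x_0).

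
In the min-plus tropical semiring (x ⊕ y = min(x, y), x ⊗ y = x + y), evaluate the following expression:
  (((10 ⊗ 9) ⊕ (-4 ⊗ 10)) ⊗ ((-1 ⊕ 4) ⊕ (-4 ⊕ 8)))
(((10 ⊗ 9) ⊕ (-4 ⊗ 10)) ⊗ ((-1 ⊕ 4) ⊕ (-4 ⊕ 8))) = 2

Expand innermost to outermost. Recall ⊕ takes the minimum of its arguments and ⊗ takes their sum. Working out the expression (((10 ⊗ 9) ⊕ (-4 ⊗ 10)) ⊗ ((-1 ⊕ 4) ⊕ (-4 ⊕ 8))) gives 2.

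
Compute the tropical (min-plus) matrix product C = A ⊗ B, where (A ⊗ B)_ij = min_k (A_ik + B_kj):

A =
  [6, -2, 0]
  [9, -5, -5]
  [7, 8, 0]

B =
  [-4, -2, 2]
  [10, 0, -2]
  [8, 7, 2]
A ⊗ B =
  [2, -2, -4]
  [3, -5, -7]
  [3, 5, 2]

Apply the min-plus product entry-by-entry:
  C[0][0] = min over k of (A[0][0] + B[0][0] = 6 + -4 = 2, A[0][1] + B[1][0] = -2 + 10 = 8, A[0][2] + B[2][0] = 0 + 8 = 8) = 2 (attained at k = 0)
  C[0][1] = min over k of (A[0][0] + B[0][1] = 6 + -2 = 4, A[0][1] + B[1][1] = -2 + 0 = -2, A[0][2] + B[2][1] = 0 + 7 = 7) = -2 (attained at k = 1)
  C[0][2] = min over k of (A[0][0] + B[0][2] = 6 + 2 = 8, A[0][1] + B[1][2] = -2 + -2 = -4, A[0][2] + B[2][2] = 0 + 2 = 2) = -4 (attained at k = 1)
  C[1][0] = min over k of (A[1][0] + B[0][0] = 9 + -4 = 5, A[1][1] + B[1][0] = -5 + 10 = 5, A[1][2] + B[2][0] = -5 + 8 = 3) = 3 (attained at k = 2)
  C[1][1] = min over k of (A[1][0] + B[0][1] = 9 + -2 = 7, A[1][1] + B[1][1] = -5 + 0 = -5, A[1][2] + B[2][1] = -5 + 7 = 2) = -5 (attained at k = 1)
  C[1][2] = min over k of (A[1][0] + B[0][2] = 9 + 2 = 11, A[1][1] + B[1][2] = -5 + -2 = -7, A[1][2] + B[2][2] = -5 + 2 = -3) = -7 (attained at k = 1)
  C[2][0] = min over k of (A[2][0] + B[0][0] = 7 + -4 = 3, A[2][1] + B[1][0] = 8 + 10 = 18, A[2][2] + B[2][0] = 0 + 8 = 8) = 3 (attained at k = 0)
  C[2][1] = min over k of (A[2][0] + B[0][1] = 7 + -2 = 5, A[2][1] + B[1][1] = 8 + 0 = 8, A[2][2] + B[2][1] = 0 + 7 = 7) = 5 (attained at k = 0)
  C[2][2] = min over k of (A[2][0] + B[0][2] = 7 + 2 = 9, A[2][1] + B[1][2] = 8 + -2 = 6, A[2][2] + B[2][2] = 0 + 2 = 2) = 2 (attained at k = 2)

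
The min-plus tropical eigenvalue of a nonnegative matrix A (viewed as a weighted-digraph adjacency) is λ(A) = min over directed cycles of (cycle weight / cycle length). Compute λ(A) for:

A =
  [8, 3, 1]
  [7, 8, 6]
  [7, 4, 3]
λ(A) = 3

Enumerate directed cycles and compute their means (weight / length). Sample:
  cycle 0 → 0: weight = 8, length = 1, mean = 8/1 ≈ 8.000
  cycle 1 → 1: weight = 8, length = 1, mean = 8/1 ≈ 8.000
  cycle 2 → 2: weight = 3, length = 1, mean = 3/1 ≈ 3.000
  cycle 0 → 1 → 0: weight = 10, length = 2, mean = 10/2 ≈ 5.000
  cycle 0 → 2 → 0: weight = 8, length = 2, mean = 8/2 ≈ 4.000
  cycle 1 → 0 → 1: weight = 10, length = 2, mean = 10/2 ≈ 5.000
Minimum mean = 3.000, attained e.g. along the cycle 2 → 2 with weight 3 and length 1. So λ(A) = 3/1 = 3.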